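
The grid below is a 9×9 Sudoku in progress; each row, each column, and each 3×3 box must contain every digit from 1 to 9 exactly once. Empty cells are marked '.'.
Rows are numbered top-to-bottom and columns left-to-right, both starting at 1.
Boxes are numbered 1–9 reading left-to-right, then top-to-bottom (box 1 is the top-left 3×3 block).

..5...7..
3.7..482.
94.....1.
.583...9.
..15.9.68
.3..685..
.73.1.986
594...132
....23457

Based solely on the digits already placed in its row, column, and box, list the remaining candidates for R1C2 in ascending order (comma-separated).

Row 1 already contains {5, 7}.
Column 2 already contains {3, 4, 5, 7, 9}.
Its 3×3 block (box 1) already contains {3, 4, 5, 7, 9}.
Removing those from 1–9 leaves {1, 2, 6, 8} as the candidates for R1C2.

1,2,6,8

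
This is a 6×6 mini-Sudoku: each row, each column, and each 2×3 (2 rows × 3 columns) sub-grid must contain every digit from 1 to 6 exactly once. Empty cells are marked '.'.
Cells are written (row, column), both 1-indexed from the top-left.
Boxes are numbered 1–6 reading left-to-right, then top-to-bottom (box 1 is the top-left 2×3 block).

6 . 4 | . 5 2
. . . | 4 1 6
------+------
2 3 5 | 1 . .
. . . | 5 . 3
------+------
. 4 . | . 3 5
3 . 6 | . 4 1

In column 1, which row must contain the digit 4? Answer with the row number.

4

Consider where 4 can go in column 1.
(2,1) is out (row 2 already has a 4).
(5,1) is out (row 5 already has a 4).
So the only cell in column 1 that can hold 4 is (4,1).
That is row 4.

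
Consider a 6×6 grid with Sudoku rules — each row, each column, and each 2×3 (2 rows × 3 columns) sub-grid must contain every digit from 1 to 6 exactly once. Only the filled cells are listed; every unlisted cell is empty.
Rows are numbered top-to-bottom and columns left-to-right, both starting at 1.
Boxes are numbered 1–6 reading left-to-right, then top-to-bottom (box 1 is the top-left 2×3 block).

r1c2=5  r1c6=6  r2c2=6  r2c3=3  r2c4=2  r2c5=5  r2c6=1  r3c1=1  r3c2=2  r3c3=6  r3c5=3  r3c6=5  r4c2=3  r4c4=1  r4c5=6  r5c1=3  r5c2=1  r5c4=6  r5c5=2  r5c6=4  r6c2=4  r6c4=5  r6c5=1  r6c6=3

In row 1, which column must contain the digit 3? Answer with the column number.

4

Consider where 3 can go in row 1.
r1c1 is out (column 1 already has a 3).
r1c3 is out (column 3 already has a 3).
r1c5 is out (column 5 already has a 3).
So the only cell in row 1 that can hold 3 is r1c4.
That is column 4.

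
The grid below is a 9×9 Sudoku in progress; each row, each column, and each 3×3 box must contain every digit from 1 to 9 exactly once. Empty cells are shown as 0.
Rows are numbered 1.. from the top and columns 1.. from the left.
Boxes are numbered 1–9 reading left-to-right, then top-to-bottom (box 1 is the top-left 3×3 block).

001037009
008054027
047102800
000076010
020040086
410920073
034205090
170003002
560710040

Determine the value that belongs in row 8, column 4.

Cell row 8, column 4 itself could take any of {4, 6, 8} by direct elimination.
Consider where 4 can go in column 4.
row 1, column 4 is out (box 2 already has a 4).
row 2, column 4 is out (row 2 already has a 4).
row 4, column 4 is out (box 5 already has a 4).
row 5, column 4 is out (row 5 already has a 4).
So the only cell in column 4 that can hold 4 is row 8, column 4.
Therefore row 8, column 4 = 4.

4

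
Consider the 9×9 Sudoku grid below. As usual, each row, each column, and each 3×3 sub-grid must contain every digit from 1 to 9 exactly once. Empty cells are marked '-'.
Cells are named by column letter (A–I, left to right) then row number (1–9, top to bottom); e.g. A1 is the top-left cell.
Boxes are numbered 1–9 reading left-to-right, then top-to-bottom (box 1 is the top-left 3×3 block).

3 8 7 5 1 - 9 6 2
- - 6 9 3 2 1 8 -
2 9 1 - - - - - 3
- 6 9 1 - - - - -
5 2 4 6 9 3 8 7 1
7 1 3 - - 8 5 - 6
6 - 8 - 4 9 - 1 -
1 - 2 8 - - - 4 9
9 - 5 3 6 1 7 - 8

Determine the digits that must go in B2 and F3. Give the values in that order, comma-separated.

5,6

For B2:
  Consider where 5 can go in box 1.
  A2 is out (column A already has a 5).
  So the only cell in box 1 that can hold 5 is B2.
  So B2 = 5.
For F3:
  Consider where 6 can go in column F.
  F1 is out (row 1 already has a 6).
  F4 is out (row 4 already has a 6).
  F8 is out (box 8 already has a 6).
  So the only cell in column F that can hold 6 is F3.
  So F3 = 6.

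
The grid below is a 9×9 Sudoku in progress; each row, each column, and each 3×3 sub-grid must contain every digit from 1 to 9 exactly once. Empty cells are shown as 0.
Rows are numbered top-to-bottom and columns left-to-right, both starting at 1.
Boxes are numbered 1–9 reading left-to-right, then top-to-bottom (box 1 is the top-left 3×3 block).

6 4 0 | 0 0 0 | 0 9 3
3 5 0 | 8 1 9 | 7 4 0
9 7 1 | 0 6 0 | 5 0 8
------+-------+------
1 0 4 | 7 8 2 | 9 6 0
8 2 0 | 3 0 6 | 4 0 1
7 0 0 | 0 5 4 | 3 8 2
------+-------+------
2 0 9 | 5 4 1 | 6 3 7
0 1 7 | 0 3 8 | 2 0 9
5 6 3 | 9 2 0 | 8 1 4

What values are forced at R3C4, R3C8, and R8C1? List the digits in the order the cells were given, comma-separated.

4,2,4

For R3C4:
  Consider where 4 can go in row 3.
  R3C6 is out (column 6 already has a 4).
  R3C8 is out (column 8 already has a 4).
  So the only cell in row 3 that can hold 4 is R3C4.
  So R3C4 = 4.
For R3C8:
  Row 3 already contains {1, 5, 6, 7, 8, 9}.
  Column 8 already contains {1, 3, 4, 6, 8, 9}.
  Its 3×3 block (box 3) already contains {3, 4, 5, 7, 8, 9}.
  The only value from 1–9 not eliminated is 2, so R3C8 = 2.
For R8C1:
  Row 8 already contains {1, 2, 3, 7, 8, 9}.
  Column 1 already contains {1, 2, 3, 5, 6, 7, 8, 9}.
  Its 3×3 block (box 7) already contains {1, 2, 3, 5, 6, 7, 9}.
  The only value from 1–9 not eliminated is 4, so R8C1 = 4.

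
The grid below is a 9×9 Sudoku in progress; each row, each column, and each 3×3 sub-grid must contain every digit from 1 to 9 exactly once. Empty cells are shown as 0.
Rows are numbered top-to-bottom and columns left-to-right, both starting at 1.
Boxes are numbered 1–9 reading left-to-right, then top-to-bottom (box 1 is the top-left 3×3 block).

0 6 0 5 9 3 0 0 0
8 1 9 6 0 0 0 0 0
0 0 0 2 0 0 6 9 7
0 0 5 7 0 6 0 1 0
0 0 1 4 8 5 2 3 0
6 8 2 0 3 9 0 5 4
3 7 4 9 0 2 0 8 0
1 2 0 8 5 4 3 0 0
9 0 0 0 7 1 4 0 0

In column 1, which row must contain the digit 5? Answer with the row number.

Consider where 5 can go in column 1.
R1C1 is out (row 1 already has a 5).
R4C1 is out (row 4 already has a 5).
R5C1 is out (row 5 already has a 5).
So the only cell in column 1 that can hold 5 is R3C1.
That is row 3.

3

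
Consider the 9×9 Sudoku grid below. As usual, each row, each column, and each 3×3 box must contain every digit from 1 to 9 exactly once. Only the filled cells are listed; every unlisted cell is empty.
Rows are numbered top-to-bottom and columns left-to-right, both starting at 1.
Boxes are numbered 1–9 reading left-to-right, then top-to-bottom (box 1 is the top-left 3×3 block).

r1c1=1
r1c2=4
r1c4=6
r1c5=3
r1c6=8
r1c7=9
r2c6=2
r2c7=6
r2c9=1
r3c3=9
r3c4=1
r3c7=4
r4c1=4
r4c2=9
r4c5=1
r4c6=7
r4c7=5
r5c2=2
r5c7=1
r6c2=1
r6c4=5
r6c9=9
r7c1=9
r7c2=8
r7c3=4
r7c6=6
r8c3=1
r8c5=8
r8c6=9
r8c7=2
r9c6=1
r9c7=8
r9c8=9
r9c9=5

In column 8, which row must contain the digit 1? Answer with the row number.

7

Consider where 1 can go in column 8.
r1c8 is out (row 1 already has a 1). r2c8 is out (row 2 already has a 1). r3c8 is out (row 3 already has a 1). r4c8 is out (row 4 already has a 1). The remaining empty cells in column 8 are similarly blocked.
So the only cell in column 8 that can hold 1 is r7c8.
That is row 7.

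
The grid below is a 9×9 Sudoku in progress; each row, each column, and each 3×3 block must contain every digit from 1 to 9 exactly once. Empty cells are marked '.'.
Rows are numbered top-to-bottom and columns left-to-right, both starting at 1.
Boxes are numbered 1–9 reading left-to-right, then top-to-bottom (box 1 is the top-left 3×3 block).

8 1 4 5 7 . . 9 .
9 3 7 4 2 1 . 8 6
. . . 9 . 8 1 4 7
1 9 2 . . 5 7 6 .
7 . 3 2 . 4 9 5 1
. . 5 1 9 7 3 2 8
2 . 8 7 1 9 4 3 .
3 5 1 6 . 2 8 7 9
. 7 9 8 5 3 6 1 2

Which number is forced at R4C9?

Row 4 already contains {1, 2, 5, 6, 7, 9}.
Column 9 already contains {1, 2, 6, 7, 8, 9}.
Its 3×3 block (box 6) already contains {1, 2, 3, 5, 6, 7, 8, 9}.
The only value from 1–9 not eliminated is 4, so R4C9 = 4.

4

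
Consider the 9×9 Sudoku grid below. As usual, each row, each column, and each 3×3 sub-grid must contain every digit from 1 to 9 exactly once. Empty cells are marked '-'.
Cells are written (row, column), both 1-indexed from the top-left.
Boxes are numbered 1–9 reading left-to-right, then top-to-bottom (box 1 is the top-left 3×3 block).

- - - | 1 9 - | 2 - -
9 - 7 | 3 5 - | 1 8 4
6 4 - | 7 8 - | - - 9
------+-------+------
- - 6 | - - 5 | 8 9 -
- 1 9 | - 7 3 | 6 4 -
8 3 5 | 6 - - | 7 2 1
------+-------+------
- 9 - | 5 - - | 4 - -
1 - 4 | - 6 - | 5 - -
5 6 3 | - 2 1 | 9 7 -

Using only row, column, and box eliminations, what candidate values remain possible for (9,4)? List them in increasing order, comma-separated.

Row 9 already contains {1, 2, 3, 5, 6, 7, 9}.
Column 4 already contains {1, 3, 5, 6, 7}.
Its 3×3 block (box 8) already contains {1, 2, 5, 6}.
Removing those from 1–9 leaves {4, 8} as the candidates for (9,4).

4,8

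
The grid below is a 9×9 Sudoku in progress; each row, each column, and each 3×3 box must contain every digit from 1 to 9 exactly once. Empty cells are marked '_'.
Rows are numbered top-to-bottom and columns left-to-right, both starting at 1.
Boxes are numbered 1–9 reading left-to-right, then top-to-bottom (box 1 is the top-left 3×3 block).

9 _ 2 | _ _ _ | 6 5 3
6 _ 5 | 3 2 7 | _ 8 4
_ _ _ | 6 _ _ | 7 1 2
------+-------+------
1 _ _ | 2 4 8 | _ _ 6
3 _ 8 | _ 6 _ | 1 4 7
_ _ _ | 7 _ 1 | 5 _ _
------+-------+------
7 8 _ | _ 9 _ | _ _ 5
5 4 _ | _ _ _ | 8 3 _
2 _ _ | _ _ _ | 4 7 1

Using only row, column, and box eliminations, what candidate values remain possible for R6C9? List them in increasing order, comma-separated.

8,9

Row 6 already contains {1, 5, 7}.
Column 9 already contains {1, 2, 3, 4, 5, 6, 7}.
Its 3×3 block (box 6) already contains {1, 4, 5, 6, 7}.
Removing those from 1–9 leaves {8, 9} as the candidates for R6C9.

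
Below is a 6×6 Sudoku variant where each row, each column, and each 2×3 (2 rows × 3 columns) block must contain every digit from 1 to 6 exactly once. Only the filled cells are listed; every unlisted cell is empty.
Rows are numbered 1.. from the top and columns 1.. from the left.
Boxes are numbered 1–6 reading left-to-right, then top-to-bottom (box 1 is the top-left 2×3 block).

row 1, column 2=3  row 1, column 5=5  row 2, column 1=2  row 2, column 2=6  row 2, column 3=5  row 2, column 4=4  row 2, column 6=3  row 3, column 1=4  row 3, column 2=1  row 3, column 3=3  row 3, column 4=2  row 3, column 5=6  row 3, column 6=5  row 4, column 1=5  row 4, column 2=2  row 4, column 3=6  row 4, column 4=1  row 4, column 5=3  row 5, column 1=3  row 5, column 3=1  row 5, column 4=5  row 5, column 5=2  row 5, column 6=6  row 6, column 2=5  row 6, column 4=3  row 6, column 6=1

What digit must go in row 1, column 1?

1

Row 1 already contains {3, 5}.
Column 1 already contains {2, 3, 4, 5}.
Its 2×3 block (box 1) already contains {2, 3, 5, 6}.
The only value from 1–6 not eliminated is 1, so row 1, column 1 = 1.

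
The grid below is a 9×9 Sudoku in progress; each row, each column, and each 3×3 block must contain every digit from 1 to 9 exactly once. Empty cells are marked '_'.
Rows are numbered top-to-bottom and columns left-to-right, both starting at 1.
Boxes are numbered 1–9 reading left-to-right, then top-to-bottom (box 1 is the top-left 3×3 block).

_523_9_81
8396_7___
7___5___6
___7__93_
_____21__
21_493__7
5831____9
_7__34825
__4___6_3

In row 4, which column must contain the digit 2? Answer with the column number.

9

Consider where 2 can go in row 4.
R4C1 is out (column 1 already has a 2).
R4C2 is out (box 4 already has a 2).
R4C3 is out (column 3 already has a 2).
R4C5 is out (box 5 already has a 2).
R4C6 is out (column 6 already has a 2).
So the only cell in row 4 that can hold 2 is R4C9.
That is column 9.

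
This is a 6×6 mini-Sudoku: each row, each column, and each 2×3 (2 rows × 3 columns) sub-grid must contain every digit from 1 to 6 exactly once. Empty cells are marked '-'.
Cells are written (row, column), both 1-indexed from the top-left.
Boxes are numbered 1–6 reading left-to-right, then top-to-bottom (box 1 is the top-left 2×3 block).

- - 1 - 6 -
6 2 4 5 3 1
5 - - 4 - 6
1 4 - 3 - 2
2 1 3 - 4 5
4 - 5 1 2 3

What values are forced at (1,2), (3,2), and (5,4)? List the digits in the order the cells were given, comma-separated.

For (1,2):
  Consider where 5 can go in column 2.
  (3,2) is out (row 3 already has a 5).
  (6,2) is out (row 6 already has a 5).
  So the only cell in column 2 that can hold 5 is (1,2).
  So (1,2) = 5.
For (3,2):
  Row 3 already contains {4, 5, 6}.
  Column 2 already contains {1, 2, 4}.
  Its 2×3 block (box 3) already contains {1, 4, 5}.
  The only value from 1–6 not eliminated is 3, so (3,2) = 3.
For (5,4):
  Row 5 already contains {1, 2, 3, 4, 5}.
  Column 4 already contains {1, 3, 4, 5}.
  Its 2×3 block (box 6) already contains {1, 2, 3, 4, 5}.
  The only value from 1–6 not eliminated is 6, so (5,4) = 6.

5,3,6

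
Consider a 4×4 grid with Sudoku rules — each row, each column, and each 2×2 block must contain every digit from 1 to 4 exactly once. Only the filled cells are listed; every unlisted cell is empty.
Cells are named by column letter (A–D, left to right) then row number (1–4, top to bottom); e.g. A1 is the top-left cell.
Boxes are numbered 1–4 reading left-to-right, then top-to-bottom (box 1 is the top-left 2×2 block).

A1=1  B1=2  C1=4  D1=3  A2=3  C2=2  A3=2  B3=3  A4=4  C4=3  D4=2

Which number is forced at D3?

4

Cell D3 itself could take any of {1, 4} by direct elimination.
Consider where 4 can go in column D.
D2 is out (box 2 already has a 4).
So the only cell in column D that can hold 4 is D3.
Therefore D3 = 4.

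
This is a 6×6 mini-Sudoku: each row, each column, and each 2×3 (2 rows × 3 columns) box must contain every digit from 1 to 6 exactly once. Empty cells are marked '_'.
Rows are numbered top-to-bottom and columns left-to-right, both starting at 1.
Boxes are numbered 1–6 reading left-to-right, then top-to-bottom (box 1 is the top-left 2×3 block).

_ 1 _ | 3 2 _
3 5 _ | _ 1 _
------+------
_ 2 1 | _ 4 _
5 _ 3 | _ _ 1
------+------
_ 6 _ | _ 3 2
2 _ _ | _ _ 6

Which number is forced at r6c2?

3

Cell r6c2 itself could take any of {3, 4} by direct elimination.
Consider where 3 can go in box 5.
r5c1 is out (row 5 already has a 3).
r5c3 is out (row 5 already has a 3).
r6c3 is out (column 3 already has a 3).
So the only cell in box 5 that can hold 3 is r6c2.
Therefore r6c2 = 3.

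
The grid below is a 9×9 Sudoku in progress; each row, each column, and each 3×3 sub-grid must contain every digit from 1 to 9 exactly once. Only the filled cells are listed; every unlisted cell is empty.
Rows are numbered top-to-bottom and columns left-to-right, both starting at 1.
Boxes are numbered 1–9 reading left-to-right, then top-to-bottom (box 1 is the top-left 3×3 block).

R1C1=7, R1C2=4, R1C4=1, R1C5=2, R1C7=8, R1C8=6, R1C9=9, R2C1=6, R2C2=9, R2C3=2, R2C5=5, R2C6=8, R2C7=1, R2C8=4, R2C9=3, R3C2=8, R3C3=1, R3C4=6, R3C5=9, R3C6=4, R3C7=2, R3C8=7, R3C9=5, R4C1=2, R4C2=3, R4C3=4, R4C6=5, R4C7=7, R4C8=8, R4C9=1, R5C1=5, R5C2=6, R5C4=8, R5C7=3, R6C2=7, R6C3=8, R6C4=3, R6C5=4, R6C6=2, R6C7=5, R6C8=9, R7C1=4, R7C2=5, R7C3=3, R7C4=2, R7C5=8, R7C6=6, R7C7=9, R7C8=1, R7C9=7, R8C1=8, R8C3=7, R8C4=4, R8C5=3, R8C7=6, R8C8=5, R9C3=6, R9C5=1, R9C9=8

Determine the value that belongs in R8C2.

Cell R8C2 itself could take any of {1, 2} by direct elimination.
Consider where 1 can go in row 8.
R8C6 is out (box 8 already has a 1).
R8C9 is out (column 9 already has a 1).
So the only cell in row 8 that can hold 1 is R8C2.
Therefore R8C2 = 1.

1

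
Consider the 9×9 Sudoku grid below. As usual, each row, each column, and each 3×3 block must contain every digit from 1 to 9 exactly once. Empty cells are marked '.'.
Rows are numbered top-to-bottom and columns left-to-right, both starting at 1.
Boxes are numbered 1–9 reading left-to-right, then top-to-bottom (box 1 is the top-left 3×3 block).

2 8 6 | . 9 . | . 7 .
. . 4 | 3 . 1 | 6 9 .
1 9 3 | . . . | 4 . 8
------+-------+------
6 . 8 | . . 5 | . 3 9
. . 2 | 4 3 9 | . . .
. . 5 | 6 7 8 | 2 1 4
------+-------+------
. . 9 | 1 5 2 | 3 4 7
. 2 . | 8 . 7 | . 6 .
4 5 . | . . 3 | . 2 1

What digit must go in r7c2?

Row 7 already contains {1, 2, 3, 4, 5, 7, 9}.
Column 2 already contains {2, 5, 8, 9}.
Its 3×3 block (box 7) already contains {2, 4, 5, 9}.
The only value from 1–9 not eliminated is 6, so r7c2 = 6.

6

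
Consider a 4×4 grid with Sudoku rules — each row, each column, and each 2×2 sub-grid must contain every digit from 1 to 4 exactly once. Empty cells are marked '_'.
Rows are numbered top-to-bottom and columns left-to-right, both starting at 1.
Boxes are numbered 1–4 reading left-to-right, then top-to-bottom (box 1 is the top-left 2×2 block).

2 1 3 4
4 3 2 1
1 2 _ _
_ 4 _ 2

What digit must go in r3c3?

4

Row 3 already contains {1, 2}.
Column 3 already contains {2, 3}.
Its 2×2 block (box 4) already contains {2}.
The only value from 1–4 not eliminated is 4, so r3c3 = 4.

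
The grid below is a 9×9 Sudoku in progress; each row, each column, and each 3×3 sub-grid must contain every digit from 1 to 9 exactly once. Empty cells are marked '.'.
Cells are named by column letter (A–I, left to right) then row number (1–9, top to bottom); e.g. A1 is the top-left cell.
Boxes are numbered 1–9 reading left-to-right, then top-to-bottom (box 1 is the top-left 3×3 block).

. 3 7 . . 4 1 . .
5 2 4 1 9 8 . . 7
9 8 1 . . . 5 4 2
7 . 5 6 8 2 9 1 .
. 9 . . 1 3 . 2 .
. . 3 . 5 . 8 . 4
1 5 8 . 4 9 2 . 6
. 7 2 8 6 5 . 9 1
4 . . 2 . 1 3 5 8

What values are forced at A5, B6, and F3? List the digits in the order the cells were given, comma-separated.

8,1,6

For A5:
  Consider where 8 can go in row 5.
  C5 is out (column C already has a 8).
  D5 is out (column D already has a 8).
  G5 is out (column G already has a 8).
  I5 is out (column I already has a 8).
  So the only cell in row 5 that can hold 8 is A5.
  So A5 = 8.
For B6:
  Consider where 1 can go in column B.
  B4 is out (row 4 already has a 1).
  B9 is out (row 9 already has a 1).
  So the only cell in column B that can hold 1 is B6.
  So B6 = 1.
For F3:
  Consider where 6 can go in column F.
  F6 is out (box 5 already has a 6).
  So the only cell in column F that can hold 6 is F3.
  So F3 = 6.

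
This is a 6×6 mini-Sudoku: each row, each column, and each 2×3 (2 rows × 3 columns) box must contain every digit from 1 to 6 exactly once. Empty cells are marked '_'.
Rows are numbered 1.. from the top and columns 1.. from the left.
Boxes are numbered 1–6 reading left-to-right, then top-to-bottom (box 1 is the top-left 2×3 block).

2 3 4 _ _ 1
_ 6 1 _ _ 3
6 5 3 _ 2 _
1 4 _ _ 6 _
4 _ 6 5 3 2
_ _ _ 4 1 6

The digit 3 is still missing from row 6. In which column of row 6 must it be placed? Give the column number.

1

Consider where 3 can go in row 6.
row 6, column 2 is out (column 2 already has a 3).
row 6, column 3 is out (column 3 already has a 3).
So the only cell in row 6 that can hold 3 is row 6, column 1.
That is column 1.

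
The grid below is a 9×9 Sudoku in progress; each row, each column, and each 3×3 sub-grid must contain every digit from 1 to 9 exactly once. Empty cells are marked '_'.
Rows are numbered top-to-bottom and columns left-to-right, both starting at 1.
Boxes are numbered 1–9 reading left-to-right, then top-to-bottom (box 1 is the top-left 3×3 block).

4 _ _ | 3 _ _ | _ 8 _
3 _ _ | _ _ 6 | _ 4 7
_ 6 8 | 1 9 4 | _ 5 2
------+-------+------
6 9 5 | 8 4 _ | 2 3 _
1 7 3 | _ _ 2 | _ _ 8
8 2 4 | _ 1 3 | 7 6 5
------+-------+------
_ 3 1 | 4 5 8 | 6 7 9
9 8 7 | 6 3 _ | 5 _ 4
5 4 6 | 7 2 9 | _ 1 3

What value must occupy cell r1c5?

7

Row 1 already contains {3, 4, 8}.
Column 5 already contains {1, 2, 3, 4, 5, 9}.
Its 3×3 block (box 2) already contains {1, 3, 4, 6, 9}.
The only value from 1–9 not eliminated is 7, so r1c5 = 7.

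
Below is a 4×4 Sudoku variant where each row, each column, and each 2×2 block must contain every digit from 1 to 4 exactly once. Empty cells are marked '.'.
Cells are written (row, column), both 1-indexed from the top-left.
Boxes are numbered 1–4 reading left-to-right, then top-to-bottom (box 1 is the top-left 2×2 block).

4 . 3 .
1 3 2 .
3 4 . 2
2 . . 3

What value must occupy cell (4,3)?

4

Cell (4,3) itself could take any of {1, 4} by direct elimination.
Consider where 4 can go in column 3.
(3,3) is out (row 3 already has a 4).
So the only cell in column 3 that can hold 4 is (4,3).
Therefore (4,3) = 4.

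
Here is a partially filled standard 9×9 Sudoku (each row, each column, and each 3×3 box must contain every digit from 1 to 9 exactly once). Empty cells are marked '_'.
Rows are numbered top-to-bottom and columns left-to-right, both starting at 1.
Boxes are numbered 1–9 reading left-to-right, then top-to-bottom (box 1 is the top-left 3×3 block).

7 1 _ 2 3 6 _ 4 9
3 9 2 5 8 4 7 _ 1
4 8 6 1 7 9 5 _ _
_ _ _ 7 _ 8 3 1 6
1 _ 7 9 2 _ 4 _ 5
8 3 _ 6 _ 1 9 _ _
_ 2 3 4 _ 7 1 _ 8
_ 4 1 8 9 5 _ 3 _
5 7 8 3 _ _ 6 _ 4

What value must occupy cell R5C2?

Row 5 already contains {1, 2, 4, 5, 7, 9}.
Column 2 already contains {1, 2, 3, 4, 7, 8, 9}.
Its 3×3 block (box 4) already contains {1, 3, 7, 8}.
The only value from 1–9 not eliminated is 6, so R5C2 = 6.

6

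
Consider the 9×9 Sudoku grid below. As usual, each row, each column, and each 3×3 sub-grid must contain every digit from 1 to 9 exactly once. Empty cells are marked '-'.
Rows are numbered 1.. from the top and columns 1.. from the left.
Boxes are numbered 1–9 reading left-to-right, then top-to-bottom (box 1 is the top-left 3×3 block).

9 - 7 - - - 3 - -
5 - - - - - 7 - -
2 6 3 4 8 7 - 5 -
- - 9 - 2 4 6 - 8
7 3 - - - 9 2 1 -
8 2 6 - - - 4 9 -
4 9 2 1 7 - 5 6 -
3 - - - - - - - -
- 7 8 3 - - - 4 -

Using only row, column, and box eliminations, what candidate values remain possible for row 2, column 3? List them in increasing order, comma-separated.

Row 2 already contains {5, 7}.
Column 3 already contains {2, 3, 6, 7, 8, 9}.
Its 3×3 block (box 1) already contains {2, 3, 5, 6, 7, 9}.
Removing those from 1–9 leaves {1, 4} as the candidates for row 2, column 3.

1,4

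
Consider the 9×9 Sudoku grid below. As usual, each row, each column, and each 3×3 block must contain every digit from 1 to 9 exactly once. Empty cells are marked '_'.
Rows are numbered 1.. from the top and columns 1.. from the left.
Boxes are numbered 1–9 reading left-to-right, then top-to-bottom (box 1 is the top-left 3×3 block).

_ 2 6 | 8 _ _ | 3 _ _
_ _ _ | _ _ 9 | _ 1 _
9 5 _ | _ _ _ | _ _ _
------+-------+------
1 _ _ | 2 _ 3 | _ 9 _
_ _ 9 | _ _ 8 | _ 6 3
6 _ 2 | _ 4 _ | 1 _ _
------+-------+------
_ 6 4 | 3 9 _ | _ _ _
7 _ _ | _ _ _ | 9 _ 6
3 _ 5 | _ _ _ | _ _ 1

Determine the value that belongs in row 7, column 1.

Cell row 7, column 1 itself could take any of {2, 8} by direct elimination.
Consider where 2 can go in column 1.
row 1, column 1 is out (row 1 already has a 2).
row 2, column 1 is out (box 1 already has a 2).
row 5, column 1 is out (box 4 already has a 2).
So the only cell in column 1 that can hold 2 is row 7, column 1.
Therefore row 7, column 1 = 2.

2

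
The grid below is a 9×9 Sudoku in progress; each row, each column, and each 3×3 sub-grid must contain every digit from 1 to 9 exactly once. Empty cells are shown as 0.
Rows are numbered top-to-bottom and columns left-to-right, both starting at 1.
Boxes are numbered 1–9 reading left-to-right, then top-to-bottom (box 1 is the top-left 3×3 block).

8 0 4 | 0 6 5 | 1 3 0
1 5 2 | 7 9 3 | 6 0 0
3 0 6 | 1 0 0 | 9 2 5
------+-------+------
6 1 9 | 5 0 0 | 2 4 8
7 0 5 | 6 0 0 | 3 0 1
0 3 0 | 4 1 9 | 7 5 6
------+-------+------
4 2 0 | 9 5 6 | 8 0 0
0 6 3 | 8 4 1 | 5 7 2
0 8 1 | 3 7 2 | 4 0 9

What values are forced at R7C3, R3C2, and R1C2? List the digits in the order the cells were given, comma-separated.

7,7,9

For R7C3:
  Row 7 already contains {2, 4, 5, 6, 8, 9}.
  Column 3 already contains {1, 2, 3, 4, 5, 6, 9}.
  Its 3×3 block (box 7) already contains {1, 2, 3, 4, 6, 8}.
  The only value from 1–9 not eliminated is 7, so R7C3 = 7.
For R3C2:
  Row 3 already contains {1, 2, 3, 5, 6, 9}.
  Column 2 already contains {1, 2, 3, 5, 6, 8}.
  Its 3×3 block (box 1) already contains {1, 2, 3, 4, 5, 6, 8}.
  The only value from 1–9 not eliminated is 7, so R3C2 = 7.
For R1C2:
  Consider where 9 can go in box 1.
  R3C2 is out (row 3 already has a 9).
  So the only cell in box 1 that can hold 9 is R1C2.
  So R1C2 = 9.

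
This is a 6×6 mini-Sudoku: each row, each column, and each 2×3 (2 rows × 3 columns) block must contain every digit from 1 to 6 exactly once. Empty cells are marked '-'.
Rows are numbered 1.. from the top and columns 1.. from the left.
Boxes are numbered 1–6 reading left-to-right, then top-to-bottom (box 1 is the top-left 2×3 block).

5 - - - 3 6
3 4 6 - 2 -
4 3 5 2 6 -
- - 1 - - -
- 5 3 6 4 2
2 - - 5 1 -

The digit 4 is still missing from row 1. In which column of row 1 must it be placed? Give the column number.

Consider where 4 can go in row 1.
row 1, column 2 is out (column 2 already has a 4).
row 1, column 3 is out (box 1 already has a 4).
So the only cell in row 1 that can hold 4 is row 1, column 4.
That is column 4.

4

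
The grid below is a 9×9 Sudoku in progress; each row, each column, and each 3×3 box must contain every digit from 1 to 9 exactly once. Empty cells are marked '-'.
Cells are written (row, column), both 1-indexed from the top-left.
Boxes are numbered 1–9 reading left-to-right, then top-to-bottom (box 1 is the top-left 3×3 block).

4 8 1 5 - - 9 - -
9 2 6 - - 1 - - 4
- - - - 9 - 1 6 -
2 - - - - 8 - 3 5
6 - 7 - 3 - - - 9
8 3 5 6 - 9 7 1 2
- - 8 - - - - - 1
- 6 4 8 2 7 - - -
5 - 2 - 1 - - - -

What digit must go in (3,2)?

5

Cell (3,2) itself could take any of {5, 7} by direct elimination.
Consider where 5 can go in row 3.
(3,1) is out (column 1 already has a 5).
(3,3) is out (column 3 already has a 5).
(3,4) is out (column 4 already has a 5).
(3,6) is out (box 2 already has a 5).
(3,9) is out (column 9 already has a 5).
So the only cell in row 3 that can hold 5 is (3,2).
Therefore (3,2) = 5.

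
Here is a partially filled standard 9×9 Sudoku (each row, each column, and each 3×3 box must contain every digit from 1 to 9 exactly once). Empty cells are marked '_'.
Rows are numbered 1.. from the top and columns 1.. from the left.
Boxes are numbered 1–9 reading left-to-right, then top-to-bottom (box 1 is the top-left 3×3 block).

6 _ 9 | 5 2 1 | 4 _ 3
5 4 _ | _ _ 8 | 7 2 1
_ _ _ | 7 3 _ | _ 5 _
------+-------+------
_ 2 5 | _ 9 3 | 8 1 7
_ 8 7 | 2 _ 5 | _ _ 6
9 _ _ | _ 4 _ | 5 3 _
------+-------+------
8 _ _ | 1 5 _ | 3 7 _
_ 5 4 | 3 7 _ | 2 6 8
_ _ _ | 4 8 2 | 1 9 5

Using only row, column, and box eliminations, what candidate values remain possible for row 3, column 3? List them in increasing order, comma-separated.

1,2,8

Row 3 already contains {3, 5, 7}.
Column 3 already contains {4, 5, 7, 9}.
Its 3×3 block (box 1) already contains {4, 5, 6, 9}.
Removing those from 1–9 leaves {1, 2, 8} as the candidates for row 3, column 3.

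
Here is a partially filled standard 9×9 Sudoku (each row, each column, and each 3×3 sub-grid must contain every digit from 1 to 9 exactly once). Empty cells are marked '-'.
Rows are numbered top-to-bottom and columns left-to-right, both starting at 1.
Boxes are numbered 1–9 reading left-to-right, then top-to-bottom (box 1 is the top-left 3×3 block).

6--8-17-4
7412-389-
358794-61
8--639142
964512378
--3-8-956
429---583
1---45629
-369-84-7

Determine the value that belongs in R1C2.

9

Row 1 already contains {1, 4, 6, 7, 8}.
Column 2 already contains {2, 3, 4, 5, 6}.
Its 3×3 block (box 1) already contains {1, 3, 4, 5, 6, 7, 8}.
The only value from 1–9 not eliminated is 9, so R1C2 = 9.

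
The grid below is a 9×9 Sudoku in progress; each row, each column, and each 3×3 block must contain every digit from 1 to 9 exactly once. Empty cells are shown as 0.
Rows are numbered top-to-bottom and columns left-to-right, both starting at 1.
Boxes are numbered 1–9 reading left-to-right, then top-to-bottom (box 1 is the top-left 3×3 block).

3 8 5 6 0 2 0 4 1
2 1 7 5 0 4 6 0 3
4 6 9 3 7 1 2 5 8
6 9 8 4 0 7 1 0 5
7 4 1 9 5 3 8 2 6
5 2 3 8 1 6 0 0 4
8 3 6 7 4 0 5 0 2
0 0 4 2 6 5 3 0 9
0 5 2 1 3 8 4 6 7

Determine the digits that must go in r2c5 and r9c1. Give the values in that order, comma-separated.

8,9

For r2c5:
  Consider where 8 can go in row 2.
  r2c8 is out (box 3 already has a 8).
  So the only cell in row 2 that can hold 8 is r2c5.
  So r2c5 = 8.
For r9c1:
  Row 9 already contains {1, 2, 3, 4, 5, 6, 7, 8}.
  Column 1 already contains {2, 3, 4, 5, 6, 7, 8}.
  Its 3×3 block (box 7) already contains {2, 3, 4, 5, 6, 8}.
  The only value from 1–9 not eliminated is 9, so r9c1 = 9.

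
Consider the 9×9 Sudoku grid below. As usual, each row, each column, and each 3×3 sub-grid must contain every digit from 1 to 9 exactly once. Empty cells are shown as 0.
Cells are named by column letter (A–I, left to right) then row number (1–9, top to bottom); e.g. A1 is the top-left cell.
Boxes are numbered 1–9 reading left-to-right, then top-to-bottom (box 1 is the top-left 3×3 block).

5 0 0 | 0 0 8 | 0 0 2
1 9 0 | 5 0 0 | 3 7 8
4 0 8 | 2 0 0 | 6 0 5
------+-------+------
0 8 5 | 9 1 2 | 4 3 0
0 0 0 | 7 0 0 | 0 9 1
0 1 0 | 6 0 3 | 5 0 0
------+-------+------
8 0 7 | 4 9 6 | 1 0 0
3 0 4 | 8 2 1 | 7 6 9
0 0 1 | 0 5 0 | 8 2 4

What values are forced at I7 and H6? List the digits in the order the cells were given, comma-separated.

For I7:
  Row 7 already contains {1, 4, 6, 7, 8, 9}.
  Column I already contains {1, 2, 4, 5, 8, 9}.
  Its 3×3 block (box 9) already contains {1, 2, 4, 6, 7, 8, 9}.
  The only value from 1–9 not eliminated is 3, so I7 = 3.
For H6:
  Row 6 already contains {1, 3, 5, 6}.
  Column H already contains {2, 3, 6, 7, 9}.
  Its 3×3 block (box 6) already contains {1, 3, 4, 5, 9}.
  The only value from 1–9 not eliminated is 8, so H6 = 8.

3,8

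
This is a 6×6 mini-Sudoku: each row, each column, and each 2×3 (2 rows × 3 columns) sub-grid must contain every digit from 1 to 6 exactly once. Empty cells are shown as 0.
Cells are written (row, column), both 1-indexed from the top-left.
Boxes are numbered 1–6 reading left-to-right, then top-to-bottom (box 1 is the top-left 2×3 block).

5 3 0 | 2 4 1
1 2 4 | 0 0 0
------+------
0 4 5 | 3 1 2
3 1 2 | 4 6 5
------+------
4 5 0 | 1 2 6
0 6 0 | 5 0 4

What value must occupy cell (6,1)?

2

Row 6 already contains {4, 5, 6}.
Column 1 already contains {1, 3, 4, 5}.
Its 2×3 block (box 5) already contains {4, 5, 6}.
The only value from 1–6 not eliminated is 2, so (6,1) = 2.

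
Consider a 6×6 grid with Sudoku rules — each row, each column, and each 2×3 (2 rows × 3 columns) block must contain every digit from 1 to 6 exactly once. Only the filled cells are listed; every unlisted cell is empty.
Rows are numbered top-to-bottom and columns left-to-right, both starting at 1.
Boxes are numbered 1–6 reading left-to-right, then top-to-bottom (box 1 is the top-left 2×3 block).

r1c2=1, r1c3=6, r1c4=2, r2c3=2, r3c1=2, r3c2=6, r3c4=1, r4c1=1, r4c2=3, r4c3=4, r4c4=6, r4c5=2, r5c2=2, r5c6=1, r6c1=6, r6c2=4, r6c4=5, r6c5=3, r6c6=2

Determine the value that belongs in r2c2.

5

Row 2 already contains {2}.
Column 2 already contains {1, 2, 3, 4, 6}.
Its 2×3 block (box 1) already contains {1, 2, 6}.
The only value from 1–6 not eliminated is 5, so r2c2 = 5.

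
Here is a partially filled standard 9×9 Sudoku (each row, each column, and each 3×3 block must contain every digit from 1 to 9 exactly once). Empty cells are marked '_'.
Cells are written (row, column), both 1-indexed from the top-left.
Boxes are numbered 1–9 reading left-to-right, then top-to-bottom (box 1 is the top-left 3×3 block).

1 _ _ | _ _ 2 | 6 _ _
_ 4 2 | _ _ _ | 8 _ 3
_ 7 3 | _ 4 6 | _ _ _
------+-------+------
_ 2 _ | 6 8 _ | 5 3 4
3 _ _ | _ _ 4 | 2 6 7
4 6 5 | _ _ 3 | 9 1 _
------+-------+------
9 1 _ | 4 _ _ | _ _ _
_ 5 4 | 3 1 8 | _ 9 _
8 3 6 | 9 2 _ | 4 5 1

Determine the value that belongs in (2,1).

Cell (2,1) itself could take any of {5, 6} by direct elimination.
Consider where 6 can go in row 2.
(2,4) is out (column 4 already has a 6).
(2,5) is out (box 2 already has a 6).
(2,6) is out (column 6 already has a 6).
(2,8) is out (column 8 already has a 6).
So the only cell in row 2 that can hold 6 is (2,1).
Therefore (2,1) = 6.

6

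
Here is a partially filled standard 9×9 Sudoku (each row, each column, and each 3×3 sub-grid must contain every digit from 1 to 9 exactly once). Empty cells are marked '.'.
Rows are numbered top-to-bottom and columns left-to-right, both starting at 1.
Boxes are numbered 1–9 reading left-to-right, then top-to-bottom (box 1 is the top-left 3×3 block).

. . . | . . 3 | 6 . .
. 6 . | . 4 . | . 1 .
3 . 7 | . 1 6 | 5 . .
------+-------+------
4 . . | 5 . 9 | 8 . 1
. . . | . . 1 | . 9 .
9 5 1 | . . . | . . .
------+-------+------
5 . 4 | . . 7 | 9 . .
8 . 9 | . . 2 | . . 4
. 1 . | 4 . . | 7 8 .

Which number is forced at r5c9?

Cell r5c9 itself could take any of {2, 3, 5, 6, 7} by direct elimination.
Consider where 5 can go in box 6.
r4c8 is out (row 4 already has a 5).
r5c7 is out (column 7 already has a 5).
r6c7 is out (row 6 already has a 5).
r6c8 is out (row 6 already has a 5).
r6c9 is out (row 6 already has a 5).
So the only cell in box 6 that can hold 5 is r5c9.
Therefore r5c9 = 5.

5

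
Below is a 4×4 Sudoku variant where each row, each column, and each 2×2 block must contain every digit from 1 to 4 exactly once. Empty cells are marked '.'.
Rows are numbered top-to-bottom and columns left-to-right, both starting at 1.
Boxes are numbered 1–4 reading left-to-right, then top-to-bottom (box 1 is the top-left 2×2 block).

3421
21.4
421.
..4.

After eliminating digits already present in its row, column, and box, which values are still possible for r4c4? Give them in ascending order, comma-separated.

Row 4 already contains {4}.
Column 4 already contains {1, 4}.
Its 2×2 block (box 4) already contains {1, 4}.
Removing those from 1–4 leaves {2, 3} as the candidates for r4c4.

2,3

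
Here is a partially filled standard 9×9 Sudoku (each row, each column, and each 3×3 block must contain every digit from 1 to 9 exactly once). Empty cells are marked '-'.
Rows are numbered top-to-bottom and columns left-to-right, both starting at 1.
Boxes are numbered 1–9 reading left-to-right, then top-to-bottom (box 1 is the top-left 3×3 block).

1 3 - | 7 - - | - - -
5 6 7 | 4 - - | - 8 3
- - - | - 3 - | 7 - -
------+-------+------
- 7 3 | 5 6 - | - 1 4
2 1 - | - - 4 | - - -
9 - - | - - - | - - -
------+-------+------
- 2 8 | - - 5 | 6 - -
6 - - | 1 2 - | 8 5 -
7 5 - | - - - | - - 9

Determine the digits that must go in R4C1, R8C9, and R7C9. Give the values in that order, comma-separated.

For R4C1:
  Row 4 already contains {1, 3, 4, 5, 6, 7}.
  Column 1 already contains {1, 2, 5, 6, 7, 9}.
  Its 3×3 block (box 4) already contains {1, 2, 3, 7, 9}.
  The only value from 1–9 not eliminated is 8, so R4C1 = 8.
For R8C9:
  Row 8 already contains {1, 2, 5, 6, 8}.
  Column 9 already contains {3, 4, 9}.
  Its 3×3 block (box 9) already contains {5, 6, 8, 9}.
  The only value from 1–9 not eliminated is 7, so R8C9 = 7.
For R7C9:
  Consider where 1 can go in row 7.
  R7C1 is out (column 1 already has a 1).
  R7C4 is out (column 4 already has a 1).
  R7C5 is out (box 8 already has a 1).
  R7C8 is out (column 8 already has a 1).
  So the only cell in row 7 that can hold 1 is R7C9.
  So R7C9 = 1.

8,7,1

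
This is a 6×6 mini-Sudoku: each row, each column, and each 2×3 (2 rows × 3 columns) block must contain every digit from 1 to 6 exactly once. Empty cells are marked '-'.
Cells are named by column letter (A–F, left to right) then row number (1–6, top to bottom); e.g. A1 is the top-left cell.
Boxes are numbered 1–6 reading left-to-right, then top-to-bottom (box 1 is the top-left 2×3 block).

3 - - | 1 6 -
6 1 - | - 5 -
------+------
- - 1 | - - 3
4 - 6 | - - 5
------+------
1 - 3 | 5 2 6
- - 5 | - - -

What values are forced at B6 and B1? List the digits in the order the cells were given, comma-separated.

6,5

For B6:
  Consider where 6 can go in box 5.
  B5 is out (row 5 already has a 6).
  A6 is out (column A already has a 6).
  So the only cell in box 5 that can hold 6 is B6.
  So B6 = 6.
For B1:
  Consider where 5 can go in row 1.
  C1 is out (column C already has a 5).
  F1 is out (column F already has a 5).
  So the only cell in row 1 that can hold 5 is B1.
  So B1 = 5.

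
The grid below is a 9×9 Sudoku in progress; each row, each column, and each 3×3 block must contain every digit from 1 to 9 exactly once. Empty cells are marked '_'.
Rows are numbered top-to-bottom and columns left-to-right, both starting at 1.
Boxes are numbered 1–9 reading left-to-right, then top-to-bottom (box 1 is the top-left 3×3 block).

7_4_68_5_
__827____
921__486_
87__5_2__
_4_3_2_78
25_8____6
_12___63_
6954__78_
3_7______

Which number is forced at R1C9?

Cell R1C9 itself could take any of {1, 2, 3, 9} by direct elimination.
Consider where 2 can go in box 3.
R1C7 is out (column 7 already has a 2).
R2C7 is out (row 2 already has a 2).
R2C8 is out (row 2 already has a 2).
R2C9 is out (row 2 already has a 2).
R3C9 is out (row 3 already has a 2).
So the only cell in box 3 that can hold 2 is R1C9.
Therefore R1C9 = 2.

2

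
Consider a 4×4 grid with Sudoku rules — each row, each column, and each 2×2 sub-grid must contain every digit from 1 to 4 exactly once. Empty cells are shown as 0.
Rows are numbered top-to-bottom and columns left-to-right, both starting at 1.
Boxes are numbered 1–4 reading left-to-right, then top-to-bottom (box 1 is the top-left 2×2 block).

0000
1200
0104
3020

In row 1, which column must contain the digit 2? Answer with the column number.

4

Consider where 2 can go in row 1.
r1c1 is out (box 1 already has a 2).
r1c2 is out (column 2 already has a 2).
r1c3 is out (column 3 already has a 2).
So the only cell in row 1 that can hold 2 is r1c4.
That is column 4.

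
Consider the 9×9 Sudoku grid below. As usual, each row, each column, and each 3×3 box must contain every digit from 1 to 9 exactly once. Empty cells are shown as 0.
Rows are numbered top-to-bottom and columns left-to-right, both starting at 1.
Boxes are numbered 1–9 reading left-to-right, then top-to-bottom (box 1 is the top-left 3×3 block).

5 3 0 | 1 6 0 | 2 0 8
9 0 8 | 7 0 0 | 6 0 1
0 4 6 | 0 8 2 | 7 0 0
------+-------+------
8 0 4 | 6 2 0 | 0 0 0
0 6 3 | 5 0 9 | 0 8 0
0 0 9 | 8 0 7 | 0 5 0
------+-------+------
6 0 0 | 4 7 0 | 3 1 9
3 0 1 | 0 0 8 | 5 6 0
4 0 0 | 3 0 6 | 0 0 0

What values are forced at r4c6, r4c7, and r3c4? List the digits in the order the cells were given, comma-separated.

1,9,9

For r4c6:
  Consider where 1 can go in column 6.
  r1c6 is out (row 1 already has a 1).
  r2c6 is out (row 2 already has a 1).
  r7c6 is out (row 7 already has a 1).
  So the only cell in column 6 that can hold 1 is r4c6.
  So r4c6 = 1.
For r4c7:
  Consider where 9 can go in column 7.
  r5c7 is out (row 5 already has a 9).
  r6c7 is out (row 6 already has a 9).
  r9c7 is out (box 9 already has a 9).
  So the only cell in column 7 that can hold 9 is r4c7.
  So r4c7 = 9.
For r3c4:
  Row 3 already contains {2, 4, 6, 7, 8}.
  Column 4 already contains {1, 3, 4, 5, 6, 7, 8}.
  Its 3×3 block (box 2) already contains {1, 2, 6, 7, 8}.
  The only value from 1–9 not eliminated is 9, so r3c4 = 9.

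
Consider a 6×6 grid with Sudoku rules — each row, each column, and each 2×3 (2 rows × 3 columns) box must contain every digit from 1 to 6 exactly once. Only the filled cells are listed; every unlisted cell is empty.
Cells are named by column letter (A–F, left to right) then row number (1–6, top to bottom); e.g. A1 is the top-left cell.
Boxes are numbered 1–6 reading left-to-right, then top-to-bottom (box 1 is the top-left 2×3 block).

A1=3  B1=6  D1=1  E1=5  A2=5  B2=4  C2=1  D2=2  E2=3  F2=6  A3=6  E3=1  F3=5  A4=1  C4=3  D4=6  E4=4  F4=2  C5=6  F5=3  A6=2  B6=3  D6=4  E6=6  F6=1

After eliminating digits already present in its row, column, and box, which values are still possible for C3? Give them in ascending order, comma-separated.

Row 3 already contains {1, 5, 6}.
Column C already contains {1, 3, 6}.
Its 2×3 block (box 3) already contains {1, 3, 6}.
Removing those from 1–6 leaves {2, 4} as the candidates for C3.

2,4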